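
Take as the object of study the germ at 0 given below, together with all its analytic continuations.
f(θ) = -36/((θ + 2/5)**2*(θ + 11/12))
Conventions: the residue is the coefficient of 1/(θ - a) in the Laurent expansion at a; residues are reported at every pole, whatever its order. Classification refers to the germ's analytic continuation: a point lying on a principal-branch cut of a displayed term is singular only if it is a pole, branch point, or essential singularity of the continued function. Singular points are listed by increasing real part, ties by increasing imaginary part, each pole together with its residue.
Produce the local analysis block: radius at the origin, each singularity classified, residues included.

Radius of convergence at 0: 2/5.
At -11/12: a pole of order 1; residue -129600/961.
At -2/5: a pole of order 2; residue 129600/961.

Denominator factor (θ + 11/12): pole of order 1 at -11/12, modulus 11/12.
Denominator factor (θ + 2/5)^2: pole of order 2 at -2/5, modulus 2/5.
The radius of convergence is the smallest modulus among the singular points: 2/5.
At the order-1 pole -11/12 set g(θ) = (θ - (-11/12))*f(θ) = -36/(θ + 2/5)**2.
Simple pole: residue = g(a) at a = -11/12, which is -129600/961.
At the order-2 pole -2/5 set g(θ) = (θ - (-2/5))^2*f(θ) = -36/(θ + 11/12).
Order-2 pole: residue = g'(a); g'(-2/5) = 129600/961, so the residue is 129600/961.
List the singular points by increasing real part (a conjugate pair: the negative imaginary part first).


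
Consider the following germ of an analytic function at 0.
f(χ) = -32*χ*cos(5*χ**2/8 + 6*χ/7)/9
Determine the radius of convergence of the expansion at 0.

The radius of convergence is infinite.

The factor cos(5*χ**2/8 + 6*χ/7) is entire and contributes no finite singular point.
The polynomial part has no poles.
No finite singular points: the Taylor series at 0 converges everywhere.


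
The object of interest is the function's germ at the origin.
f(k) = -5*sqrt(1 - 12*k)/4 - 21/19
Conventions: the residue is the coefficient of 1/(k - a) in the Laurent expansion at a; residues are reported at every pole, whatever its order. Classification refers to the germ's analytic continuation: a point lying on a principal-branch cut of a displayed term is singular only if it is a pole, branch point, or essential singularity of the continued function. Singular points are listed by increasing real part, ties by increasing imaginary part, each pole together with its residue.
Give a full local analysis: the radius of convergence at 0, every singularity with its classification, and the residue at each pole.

Branch term (-5/4)*sqrt(1 - k/(1/12)): its argument vanishes at k = 1/12, a square-root branch point, modulus 1/12.
The radius of convergence is the smallest modulus among the singular points: 1/12.

Radius of convergence at 0: 1/12.
At 1/12: an algebraic (square-root) branch point.


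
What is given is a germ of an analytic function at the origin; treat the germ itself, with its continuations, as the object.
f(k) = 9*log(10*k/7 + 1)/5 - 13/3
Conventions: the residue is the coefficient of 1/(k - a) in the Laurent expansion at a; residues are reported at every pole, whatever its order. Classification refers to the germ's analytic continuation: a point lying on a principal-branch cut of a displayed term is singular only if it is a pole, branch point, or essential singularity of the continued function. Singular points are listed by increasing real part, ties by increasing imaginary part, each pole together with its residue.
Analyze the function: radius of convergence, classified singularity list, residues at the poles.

Radius of convergence at 0: 7/10.
At -7/10: a logarithmic branch point.

Branch term (9/5)*log(1 - k/(-7/10)): its argument vanishes at k = -7/10, a logarithmic branch point, modulus 7/10.
The radius of convergence is the smallest modulus among the singular points: 7/10.


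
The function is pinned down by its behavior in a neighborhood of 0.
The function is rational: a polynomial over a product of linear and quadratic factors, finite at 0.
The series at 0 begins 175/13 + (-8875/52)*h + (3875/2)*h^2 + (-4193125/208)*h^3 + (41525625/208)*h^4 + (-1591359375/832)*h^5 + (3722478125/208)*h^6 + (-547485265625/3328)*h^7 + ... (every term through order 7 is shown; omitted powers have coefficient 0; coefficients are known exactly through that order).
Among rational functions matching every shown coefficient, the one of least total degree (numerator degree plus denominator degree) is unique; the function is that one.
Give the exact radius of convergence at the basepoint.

The radius of convergence is -3/4 + (1/20)*sqrt(305).

No rational of total degree below 5 reproduces all 8 coefficients; solving the [1/4] Pade equations on them gives f(h) = (5*h/4 + 7/13)/(h**2 - 3*h/2 - 1/5)**2, whose expansion matches every shown term.
Denominator factor (h**2 - 3*h/2 - 1/5)^2: discriminant 61/20, real irrational roots 3/4 + (1/20)*sqrt(305) and 3/4 - (1/20)*sqrt(305); poles of order 2, moduli 3/4 + (1/20)*sqrt(305) and -3/4 + (1/20)*sqrt(305).
The radius of convergence is the smallest modulus among the singular points: -3/4 + (1/20)*sqrt(305).


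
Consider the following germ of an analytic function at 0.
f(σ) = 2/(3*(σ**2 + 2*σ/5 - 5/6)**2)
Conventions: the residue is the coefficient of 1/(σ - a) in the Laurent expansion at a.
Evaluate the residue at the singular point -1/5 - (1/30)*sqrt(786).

The residue is (125/17161)*sqrt(786).

The factor σ**2 + 2*σ/5 - 5/6 splits as (σ - a)(σ - a') with a = -1/5 - (1/30)*sqrt(786), a' = -1/5 + (1/30)*sqrt(786). At the order-2 pole a set g(σ) = (σ - a)^2*f(σ) = [2/3] / (σ - a')^2.
Order-2 pole: residue = g'(a); g'(-1/5 - (1/30)*sqrt(786)) = (125/17161)*sqrt(786), so the residue is (125/17161)*sqrt(786).


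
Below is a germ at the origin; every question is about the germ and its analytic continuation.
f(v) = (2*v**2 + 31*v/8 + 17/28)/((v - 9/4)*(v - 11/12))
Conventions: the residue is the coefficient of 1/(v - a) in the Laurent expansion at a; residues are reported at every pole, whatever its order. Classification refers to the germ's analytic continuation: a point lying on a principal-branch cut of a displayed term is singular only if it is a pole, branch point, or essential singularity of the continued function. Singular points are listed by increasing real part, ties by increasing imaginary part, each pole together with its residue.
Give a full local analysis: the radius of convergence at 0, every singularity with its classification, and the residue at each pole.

Denominator factor (v - 9/4): pole of order 1 at 9/4, modulus 9/4.
Denominator factor (v - 11/12): pole of order 1 at 11/12, modulus 11/12.
The radius of convergence is the smallest modulus among the singular points: 11/12.
At the order-1 pole 11/12 set g(v) = (v - (11/12))*f(v) = (2*v**2 + 31*v/8 + 17/28)/(v - 9/4).
Simple pole: residue = g(a) at a = 11/12, which is -11773/2688.
At the order-1 pole 9/4 set g(v) = (v - (9/4))*f(v) = (2*v**2 + 31*v/8 + 17/28)/(v - 11/12).
Simple pole: residue = g(a) at a = 9/4, which is 13071/896.
List the singular points by increasing real part (a conjugate pair: the negative imaginary part first).

Radius of convergence at 0: 11/12.
At 11/12: a pole of order 1; residue -11773/2688.
At 9/4: a pole of order 1; residue 13071/896.


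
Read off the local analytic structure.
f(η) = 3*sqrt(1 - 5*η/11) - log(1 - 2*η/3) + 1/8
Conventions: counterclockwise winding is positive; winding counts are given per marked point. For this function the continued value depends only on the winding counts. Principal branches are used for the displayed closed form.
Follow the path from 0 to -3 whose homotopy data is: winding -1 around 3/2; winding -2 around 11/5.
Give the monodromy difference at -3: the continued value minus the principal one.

Continued minus principal equals (2)*pi*i.

The rational part is single-valued and drops out of the difference; each branch term changes only by its own monodromy.
(3)*sqrt(1 - η/(11/5)): winding -2 is even, the square root returns to the same sheet, contribution 0.
(-1)*log(1 - η/(3/2)): each positive loop around 3/2 adds 2*pi*i to the log, so winding -1 contributes (-1)*(-1)*2*pi*i = (2)*pi*i.
Summing the contributions at η = -3 gives (2)*pi*i.


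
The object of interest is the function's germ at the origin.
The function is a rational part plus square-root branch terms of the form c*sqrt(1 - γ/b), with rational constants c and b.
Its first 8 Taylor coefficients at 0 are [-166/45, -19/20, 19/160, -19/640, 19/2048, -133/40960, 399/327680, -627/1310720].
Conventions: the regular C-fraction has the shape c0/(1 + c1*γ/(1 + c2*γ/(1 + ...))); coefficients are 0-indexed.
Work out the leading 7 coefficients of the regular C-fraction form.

The regular C-fraction coefficients are [-166/45, -171/664, 127/332, 83/2032, 425/2032, 127/1700, 149/850].

Taylor coefficients (read off): a_0 = -166/45, a_1 = -19/20, a_2 = 19/160, a_3 = -19/640, a_4 = 19/2048, a_5 = -133/40960, a_6 = 399/327680.
c0 = a_0 = -166/45. Peel one level at a time: if S = 1 + c*γ/S' with S'(0) = 1, then c is the γ-coefficient of S and S' = c*γ/(S - 1).
S_1 = c0/f = 1 + (-171/664)*γ + (21717/220448)*γ^2 + ...; c1 = -171/664.
S_2 = c1*γ/(S_1 - 1) = 1 + (127/332)*γ + (-1/64)*γ^2 + ...; c2 = 127/332.
S_3 = c2*γ/(S_2 - 1) = 1 + (83/2032)*γ + (-35275/4129024)*γ^2 + ...; c3 = 83/2032.
S_4 = c3*γ/(S_3 - 1) = 1 + (425/2032)*γ + (-1/64)*γ^2 + ...; c4 = 425/2032.
S_5 = c4*γ/(S_4 - 1) = 1 + (127/1700)*γ + (-18923/1445000)*γ^2 + ...; c5 = 127/1700.
S_6 = c5*γ/(S_5 - 1) = 1 + (149/850)*γ + ...; c6 = 149/850.


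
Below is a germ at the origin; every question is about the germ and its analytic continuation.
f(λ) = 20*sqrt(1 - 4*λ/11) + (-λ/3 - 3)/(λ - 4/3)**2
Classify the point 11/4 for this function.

The term (20)*sqrt(1 - λ/(11/4)) has argument 1 - 11/4/(11/4) = 0 at 11/4: a square-root (algebraic, two-sheeted) branch point; the remaining terms are analytic or single-valued there.

The point is an algebraic (square-root) branch point.


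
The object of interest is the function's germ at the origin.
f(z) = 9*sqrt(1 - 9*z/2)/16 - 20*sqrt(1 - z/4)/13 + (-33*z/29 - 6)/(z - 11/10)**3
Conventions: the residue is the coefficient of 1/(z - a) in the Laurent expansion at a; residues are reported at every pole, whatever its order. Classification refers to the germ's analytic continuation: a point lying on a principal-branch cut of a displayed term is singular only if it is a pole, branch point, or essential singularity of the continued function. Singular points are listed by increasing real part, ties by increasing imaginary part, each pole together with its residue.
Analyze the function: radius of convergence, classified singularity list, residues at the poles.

Radius of convergence at 0: 2/9.
At 2/9: an algebraic (square-root) branch point.
At 11/10: a pole of order 3; residue 0.
At 4: an algebraic (square-root) branch point.

Denominator factor (z - 11/10)^3: pole of order 3 at 11/10, modulus 11/10.
Branch term (-20/13)*sqrt(1 - z/(4)): its argument vanishes at z = 4, a square-root branch point, modulus 4.
Branch term (9/16)*sqrt(1 - z/(2/9)): its argument vanishes at z = 2/9, a square-root branch point, modulus 2/9.
The radius of convergence is the smallest modulus among the singular points: 2/9.
The branch terms are analytic at 11/10 and contribute nothing to the residue; only the rational part matters.
At the order-3 pole 11/10 set g(z) = (z - (11/10))^3*(rational part) = -33*z/29 - 6.
Order-3 pole: residue = g''(a)/2; g''(11/10) = 0, so the residue is 0.
List the singular points by increasing real part (a conjugate pair: the negative imaginary part first).


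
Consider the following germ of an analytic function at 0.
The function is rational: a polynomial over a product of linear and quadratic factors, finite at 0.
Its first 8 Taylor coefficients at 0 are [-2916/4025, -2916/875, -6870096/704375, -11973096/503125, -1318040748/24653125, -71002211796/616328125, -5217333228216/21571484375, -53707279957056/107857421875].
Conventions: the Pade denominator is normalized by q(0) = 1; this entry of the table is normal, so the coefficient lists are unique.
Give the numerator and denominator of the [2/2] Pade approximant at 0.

The Pade approximant has numerator coefficients [-2916/4025, -178183638/206454325, -92470734/206454325]; denominator coefficients [1, -1748423/512930, 25451256/8976275].

Taylor coefficients needed (read off): a_0 = -2916/4025, a_1 = -2916/875, a_2 = -6870096/704375, a_3 = -11973096/503125, a_4 = -1318040748/24653125.
Write the denominator as Q(r) = 1 + q1*r + q2*r^2. Requiring Q*f - P = O(r^5) with deg P <= 2 kills the coefficients of r^3..r^4 in Q*f:
  r^3: a_3 + q1*a_2 + q2*a_1 = 0, i.e. -11973096/503125 + (-6870096/704375)*q1 + (-2916/875)*q2 = 0.
  r^4: a_4 + q1*a_3 + q2*a_2 = 0, i.e. -1318040748/24653125 + (-11973096/503125)*q1 + (-6870096/704375)*q2 = 0.
Solving this linear system: q1 = -1748423/512930, q2 = 25451256/8976275.
The numerator is Q*f truncated at degree 2: P0 = a_0 = -2916/4025; P1 = a_1 + q1*a_0 = -178183638/206454325; P2 = a_2 + q1*a_1 + q2*a_0 = -92470734/206454325.


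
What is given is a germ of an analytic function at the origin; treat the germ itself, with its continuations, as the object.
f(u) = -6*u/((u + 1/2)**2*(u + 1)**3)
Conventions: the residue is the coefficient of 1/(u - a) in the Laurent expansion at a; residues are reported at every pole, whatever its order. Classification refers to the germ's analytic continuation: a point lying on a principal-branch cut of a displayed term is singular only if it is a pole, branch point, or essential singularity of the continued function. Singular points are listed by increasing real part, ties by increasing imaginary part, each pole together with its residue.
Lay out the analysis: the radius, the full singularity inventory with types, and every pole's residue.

Radius of convergence at 0: 1/2.
At -1: a pole of order 3; residue 192.
At -1/2: a pole of order 2; residue -192.

Denominator factor (u + 1/2)^2: pole of order 2 at -1/2, modulus 1/2.
Denominator factor (u + 1)^3: pole of order 3 at -1, modulus 1.
The radius of convergence is the smallest modulus among the singular points: 1/2.
At the order-3 pole -1 set g(u) = (u - (-1))^3*f(u) = -6*u/(u + 1/2)**2.
Order-3 pole: residue = g''(a)/2; g''(-1) = 384, so the residue is 192.
At the order-2 pole -1/2 set g(u) = (u - (-1/2))^2*f(u) = -6*u/(u + 1)**3.
Order-2 pole: residue = g'(a); g'(-1/2) = -192, so the residue is -192.
List the singular points by increasing real part (a conjugate pair: the negative imaginary part first).


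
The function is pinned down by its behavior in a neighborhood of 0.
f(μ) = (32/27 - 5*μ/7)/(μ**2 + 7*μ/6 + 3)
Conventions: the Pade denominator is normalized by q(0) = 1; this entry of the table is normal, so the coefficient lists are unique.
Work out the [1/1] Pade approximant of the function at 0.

The Pade approximant has numerator coefficients [32/81, -140131/377811]; denominator coefficients [1, 1897/35982].

Taylor coefficients needed (expand at 0): a_0 = 32/81, a_1 = -1999/5103, a_2 = 271/13122.
Write the denominator as Q(μ) = 1 + q1*μ. Requiring Q*f - P = O(μ^3) with deg P <= 1 kills the coefficients of μ^2..μ^2 in Q*f:
  μ^2: a_2 + q1*a_1 = 0, i.e. 271/13122 + (-1999/5103)*q1 = 0.
Solving this linear system: q1 = 1897/35982.
The numerator is Q*f truncated at degree 1: P0 = a_0 = 32/81; P1 = a_1 + q1*a_0 = -140131/377811.


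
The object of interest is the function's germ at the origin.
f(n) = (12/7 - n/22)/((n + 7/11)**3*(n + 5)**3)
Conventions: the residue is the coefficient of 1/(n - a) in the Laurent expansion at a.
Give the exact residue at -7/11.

The residue is 4154051/594542592.

At the order-3 pole -7/11 set g(n) = (n - (-7/11))^3*f(n) = (12/7 - n/22)/(n + 5)**3.
Order-3 pole: residue = g''(a)/2; g''(-7/11) = 4154051/297271296, so the residue is 4154051/594542592.


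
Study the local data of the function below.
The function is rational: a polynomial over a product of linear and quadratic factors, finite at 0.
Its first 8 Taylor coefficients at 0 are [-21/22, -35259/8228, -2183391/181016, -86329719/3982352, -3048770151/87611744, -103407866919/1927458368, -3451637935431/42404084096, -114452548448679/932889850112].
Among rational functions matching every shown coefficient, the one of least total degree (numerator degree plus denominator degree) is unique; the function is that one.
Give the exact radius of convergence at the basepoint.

The radius of convergence is 2/3.

No rational of total degree below 4 reproduces all 8 coefficients; solving the [2/2] Pade equations on them gives f(y) = (-4*y**2 - 40*y/17 - 1)/((y - 11/7)*(y - 2/3)), whose expansion matches every shown term.
Denominator factor (y - 2/3): pole of order 1 at 2/3, modulus 2/3.
Denominator factor (y - 11/7): pole of order 1 at 11/7, modulus 11/7.
The radius of convergence is the smallest modulus among the singular points: 2/3.


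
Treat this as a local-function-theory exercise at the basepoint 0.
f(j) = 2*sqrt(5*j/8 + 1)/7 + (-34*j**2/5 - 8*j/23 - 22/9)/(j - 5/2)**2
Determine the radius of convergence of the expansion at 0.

The radius of convergence is 8/5.

Denominator factor (j - 5/2)^2: pole of order 2 at 5/2, modulus 5/2.
Branch term (2/7)*sqrt(1 - j/(-8/5)): its argument vanishes at j = -8/5, a square-root branch point, modulus 8/5.
The radius of convergence is the smallest modulus among the singular points: 8/5.


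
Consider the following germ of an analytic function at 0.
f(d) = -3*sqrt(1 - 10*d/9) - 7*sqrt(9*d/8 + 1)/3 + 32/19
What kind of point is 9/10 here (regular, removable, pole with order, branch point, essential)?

The point is an algebraic (square-root) branch point.

The term (-3)*sqrt(1 - d/(9/10)) has argument 1 - 9/10/(9/10) = 0 at 9/10: a square-root (algebraic, two-sheeted) branch point; the remaining terms are analytic or single-valued there.


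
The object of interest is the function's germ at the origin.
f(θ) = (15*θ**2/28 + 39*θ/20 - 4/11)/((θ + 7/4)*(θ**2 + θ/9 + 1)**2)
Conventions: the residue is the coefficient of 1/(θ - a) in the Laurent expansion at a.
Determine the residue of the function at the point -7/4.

The residue is -2435508/17063695.

At the order-1 pole -7/4 set g(θ) = (θ - (-7/4))*f(θ) = (15*θ**2/28 + 39*θ/20 - 4/11)/(θ**2 + θ/9 + 1)**2.
Simple pole: residue = g(a) at a = -7/4, which is -2435508/17063695.


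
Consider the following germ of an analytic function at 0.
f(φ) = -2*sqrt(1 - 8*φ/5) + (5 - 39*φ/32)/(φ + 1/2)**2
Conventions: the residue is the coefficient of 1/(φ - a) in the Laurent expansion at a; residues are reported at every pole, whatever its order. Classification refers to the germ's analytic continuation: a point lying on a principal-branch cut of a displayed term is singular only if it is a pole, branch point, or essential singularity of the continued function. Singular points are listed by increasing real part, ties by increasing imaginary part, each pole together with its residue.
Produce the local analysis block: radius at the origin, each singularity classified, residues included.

Radius of convergence at 0: 1/2.
At -1/2: a pole of order 2; residue -39/32.
At 5/8: an algebraic (square-root) branch point.

Denominator factor (φ + 1/2)^2: pole of order 2 at -1/2, modulus 1/2.
Branch term (-2)*sqrt(1 - φ/(5/8)): its argument vanishes at φ = 5/8, a square-root branch point, modulus 5/8.
The radius of convergence is the smallest modulus among the singular points: 1/2.
The branch term is analytic at -1/2 and contributes nothing to the residue; only the rational part matters.
At the order-2 pole -1/2 set g(φ) = (φ - (-1/2))^2*(rational part) = 5 - 39*φ/32.
Order-2 pole: residue = g'(a); g'(-1/2) = -39/32, so the residue is -39/32.
List the singular points by increasing real part (a conjugate pair: the negative imaginary part first).


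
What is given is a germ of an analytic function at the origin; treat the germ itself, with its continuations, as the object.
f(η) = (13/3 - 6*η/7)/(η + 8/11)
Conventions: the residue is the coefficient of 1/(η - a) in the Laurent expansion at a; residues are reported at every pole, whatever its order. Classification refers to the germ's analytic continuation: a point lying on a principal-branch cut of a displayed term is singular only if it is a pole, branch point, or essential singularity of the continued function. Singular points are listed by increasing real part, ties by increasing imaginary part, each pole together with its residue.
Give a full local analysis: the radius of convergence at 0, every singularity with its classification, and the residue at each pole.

Denominator factor (η + 8/11): pole of order 1 at -8/11, modulus 8/11.
The radius of convergence is the smallest modulus among the singular points: 8/11.
At the order-1 pole -8/11 set g(η) = (η - (-8/11))*f(η) = 13/3 - 6*η/7.
Simple pole: residue = g(a) at a = -8/11, which is 1145/231.

Radius of convergence at 0: 8/11.
At -8/11: a pole of order 1; residue 1145/231.


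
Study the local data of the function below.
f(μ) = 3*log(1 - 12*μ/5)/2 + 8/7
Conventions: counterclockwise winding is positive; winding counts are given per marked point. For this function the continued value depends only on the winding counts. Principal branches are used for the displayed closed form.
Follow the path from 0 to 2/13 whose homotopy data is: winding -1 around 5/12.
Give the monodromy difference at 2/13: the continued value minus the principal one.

Continued minus principal equals -(3)*pi*i.

The rational part is single-valued and drops out of the difference; each branch term changes only by its own monodromy.
(3/2)*log(1 - μ/(5/12)): each positive loop around 5/12 adds 2*pi*i to the log, so winding -1 contributes (3/2)*(-1)*2*pi*i = -(3)*pi*i.
Summing the contributions at μ = 2/13 gives -(3)*pi*i.


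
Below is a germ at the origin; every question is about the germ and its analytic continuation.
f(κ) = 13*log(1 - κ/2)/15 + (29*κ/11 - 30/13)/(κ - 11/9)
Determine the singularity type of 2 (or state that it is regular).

The point is a logarithmic branch point.

The term (13/15)*log(1 - κ/(2)) has argument 1 - 2/(2) = 0 at 2: a logarithmic (infinitely-sheeted) branch point; the remaining terms are analytic or single-valued there.


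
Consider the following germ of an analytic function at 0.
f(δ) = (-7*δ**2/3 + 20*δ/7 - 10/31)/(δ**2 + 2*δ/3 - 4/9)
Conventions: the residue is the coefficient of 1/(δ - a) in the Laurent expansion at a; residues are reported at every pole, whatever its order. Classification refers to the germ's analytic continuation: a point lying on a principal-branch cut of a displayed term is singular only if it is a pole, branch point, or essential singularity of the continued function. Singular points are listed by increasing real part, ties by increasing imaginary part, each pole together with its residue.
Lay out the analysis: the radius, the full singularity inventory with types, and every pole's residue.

Radius of convergence at 0: -1/3 + (1/3)*sqrt(5).
At -1/3 - (1/3)*sqrt(5): a pole of order 1; residue 139/63 + (2764/3255)*sqrt(5).
At -1/3 + (1/3)*sqrt(5): a pole of order 1; residue 139/63 - (2764/3255)*sqrt(5).

Denominator factor (δ**2 + 2*δ/3 - 4/9): discriminant 20/9, real irrational roots -1/3 + (1/3)*sqrt(5) and -1/3 - (1/3)*sqrt(5); poles of order 1, moduli -1/3 + (1/3)*sqrt(5) and 1/3 + (1/3)*sqrt(5).
The radius of convergence is the smallest modulus among the singular points: -1/3 + (1/3)*sqrt(5).
The factor δ**2 + 2*δ/3 - 4/9 splits as (δ - a)(δ - a') with a = -1/3 - (1/3)*sqrt(5), a' = -1/3 + (1/3)*sqrt(5). At the order-1 pole a set g(δ) = (δ - a)*f(δ) = [-7*δ**2/3 + 20*δ/7 - 10/31] / (δ - a').
Simple pole: residue = g(a) at a = -1/3 - (1/3)*sqrt(5), which is 139/63 + (2764/3255)*sqrt(5).
The factor δ**2 + 2*δ/3 - 4/9 splits as (δ - a)(δ - a') with a = -1/3 + (1/3)*sqrt(5), a' = -1/3 - (1/3)*sqrt(5). At the order-1 pole a set g(δ) = (δ - a)*f(δ) = [-7*δ**2/3 + 20*δ/7 - 10/31] / (δ - a').
Simple pole: residue = g(a) at a = -1/3 + (1/3)*sqrt(5), which is 139/63 - (2764/3255)*sqrt(5).
List the singular points by increasing real part (a conjugate pair: the negative imaginary part first).


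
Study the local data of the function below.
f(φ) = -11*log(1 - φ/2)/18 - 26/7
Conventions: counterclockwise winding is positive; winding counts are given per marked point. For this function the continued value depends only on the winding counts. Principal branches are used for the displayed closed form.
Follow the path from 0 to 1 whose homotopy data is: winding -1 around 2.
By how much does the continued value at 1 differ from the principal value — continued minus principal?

The rational part is single-valued and drops out of the difference; each branch term changes only by its own monodromy.
(-11/18)*log(1 - φ/(2)): each positive loop around 2 adds 2*pi*i to the log, so winding -1 contributes (-11/18)*(-1)*2*pi*i = (11/9)*pi*i.
Summing the contributions at φ = 1 gives (11/9)*pi*i.

Continued minus principal equals (11/9)*pi*i.


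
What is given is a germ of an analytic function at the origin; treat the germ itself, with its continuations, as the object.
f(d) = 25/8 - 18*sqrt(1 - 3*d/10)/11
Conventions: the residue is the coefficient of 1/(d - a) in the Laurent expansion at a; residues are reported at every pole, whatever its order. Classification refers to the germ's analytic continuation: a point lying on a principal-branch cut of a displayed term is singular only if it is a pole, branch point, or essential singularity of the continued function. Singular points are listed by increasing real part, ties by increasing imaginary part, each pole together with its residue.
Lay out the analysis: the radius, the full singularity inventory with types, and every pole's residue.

Branch term (-18/11)*sqrt(1 - d/(10/3)): its argument vanishes at d = 10/3, a square-root branch point, modulus 10/3.
The radius of convergence is the smallest modulus among the singular points: 10/3.

Radius of convergence at 0: 10/3.
At 10/3: an algebraic (square-root) branch point.


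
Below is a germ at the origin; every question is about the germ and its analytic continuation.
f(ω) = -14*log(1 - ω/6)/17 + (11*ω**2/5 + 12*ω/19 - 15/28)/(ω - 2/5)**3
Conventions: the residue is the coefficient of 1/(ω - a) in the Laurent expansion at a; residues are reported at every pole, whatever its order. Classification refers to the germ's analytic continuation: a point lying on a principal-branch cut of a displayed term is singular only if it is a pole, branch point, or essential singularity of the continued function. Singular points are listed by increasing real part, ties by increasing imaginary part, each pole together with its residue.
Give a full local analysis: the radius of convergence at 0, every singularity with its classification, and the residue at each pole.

Denominator factor (ω - 2/5)^3: pole of order 3 at 2/5, modulus 2/5.
Branch term (-14/17)*log(1 - ω/(6)): its argument vanishes at ω = 6, a logarithmic branch point, modulus 6.
The radius of convergence is the smallest modulus among the singular points: 2/5.
The branch term is analytic at 2/5 and contributes nothing to the residue; only the rational part matters.
At the order-3 pole 2/5 set g(ω) = (ω - (2/5))^3*(rational part) = 11*ω**2/5 + 12*ω/19 - 15/28.
Order-3 pole: residue = g''(a)/2; g''(2/5) = 22/5, so the residue is 11/5.
List the singular points by increasing real part (a conjugate pair: the negative imaginary part first).

Radius of convergence at 0: 2/5.
At 2/5: a pole of order 3; residue 11/5.
At 6: a logarithmic branch point.


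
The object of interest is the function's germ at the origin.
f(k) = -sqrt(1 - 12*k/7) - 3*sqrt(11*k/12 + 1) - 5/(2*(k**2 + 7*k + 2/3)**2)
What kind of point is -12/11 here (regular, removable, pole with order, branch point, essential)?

The term (-3)*sqrt(1 - k/(-12/11)) has argument 1 - -12/11/(-12/11) = 0 at -12/11: a square-root (algebraic, two-sheeted) branch point; the remaining terms are analytic or single-valued there.

The point is an algebraic (square-root) branch point.


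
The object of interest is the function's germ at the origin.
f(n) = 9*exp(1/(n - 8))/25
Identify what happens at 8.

The exponent 1/(n - (8)) has a pole at 8, so exp(1/(n - (8))) takes every nonzero value near it: an essential singularity (not a pole of any order).

The point is an essential singularity.


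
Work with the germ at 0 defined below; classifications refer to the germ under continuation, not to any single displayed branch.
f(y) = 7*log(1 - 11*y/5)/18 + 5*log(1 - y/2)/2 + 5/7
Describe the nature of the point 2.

The term (5/2)*log(1 - y/(2)) has argument 1 - 2/(2) = 0 at 2: a logarithmic (infinitely-sheeted) branch point; the remaining terms are analytic or single-valued there.

The point is a logarithmic branch point.


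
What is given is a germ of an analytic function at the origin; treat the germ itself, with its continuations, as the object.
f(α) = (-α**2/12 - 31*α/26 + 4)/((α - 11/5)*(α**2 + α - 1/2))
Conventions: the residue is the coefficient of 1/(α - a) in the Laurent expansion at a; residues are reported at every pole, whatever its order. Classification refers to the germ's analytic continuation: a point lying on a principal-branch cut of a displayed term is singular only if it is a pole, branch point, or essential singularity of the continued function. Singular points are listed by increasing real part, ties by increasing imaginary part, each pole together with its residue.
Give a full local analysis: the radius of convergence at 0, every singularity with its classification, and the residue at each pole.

Denominator factor (α - 11/5): pole of order 1 at 11/5, modulus 11/5.
Denominator factor (α**2 + α - 1/2): discriminant 3, real irrational roots -1/2 + (1/2)*sqrt(3) and -1/2 - (1/2)*sqrt(3); poles of order 1, moduli -1/2 + (1/2)*sqrt(3) and 1/2 + (1/2)*sqrt(3).
The radius of convergence is the smallest modulus among the singular points: -1/2 + (1/2)*sqrt(3).
The factor α**2 + α - 1/2 splits as (α - a)(α - a') with a = -1/2 - (1/2)*sqrt(3), a' = -1/2 + (1/2)*sqrt(3). At the order-1 pole a set g(α) = (α - a)*f(α) = [(-α**2/12 - 31*α/26 + 4)/(α - 11/5)] / (α - a').
Simple pole: residue = g(a) at a = -1/2 - (1/2)*sqrt(3), which is -11845/102024 + (59035/102024)*sqrt(3).
The factor α**2 + α - 1/2 splits as (α - a)(α - a') with a = -1/2 + (1/2)*sqrt(3), a' = -1/2 - (1/2)*sqrt(3). At the order-1 pole a set g(α) = (α - a)*f(α) = [(-α**2/12 - 31*α/26 + 4)/(α - 11/5)] / (α - a').
Simple pole: residue = g(a) at a = -1/2 + (1/2)*sqrt(3), which is -11845/102024 - (59035/102024)*sqrt(3).
At the order-1 pole 11/5 set g(α) = (α - (11/5))*f(α) = (-α**2/12 - 31*α/26 + 4)/(α**2 + α - 1/2).
Simple pole: residue = g(a) at a = 11/5, which is 3797/25506.
List the singular points by increasing real part (a conjugate pair: the negative imaginary part first).

Radius of convergence at 0: -1/2 + (1/2)*sqrt(3).
At -1/2 - (1/2)*sqrt(3): a pole of order 1; residue -11845/102024 + (59035/102024)*sqrt(3).
At -1/2 + (1/2)*sqrt(3): a pole of order 1; residue -11845/102024 - (59035/102024)*sqrt(3).
At 11/5: a pole of order 1; residue 3797/25506.


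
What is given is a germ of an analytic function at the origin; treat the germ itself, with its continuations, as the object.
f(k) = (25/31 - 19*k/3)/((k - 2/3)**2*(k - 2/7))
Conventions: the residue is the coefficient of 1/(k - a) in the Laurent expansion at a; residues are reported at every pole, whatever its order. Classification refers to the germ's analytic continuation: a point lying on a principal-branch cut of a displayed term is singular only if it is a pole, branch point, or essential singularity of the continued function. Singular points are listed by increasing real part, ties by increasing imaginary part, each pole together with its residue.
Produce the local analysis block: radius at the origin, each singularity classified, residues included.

Denominator factor (k - 2/3)^2: pole of order 2 at 2/3, modulus 2/3.
Denominator factor (k - 2/7): pole of order 1 at 2/7, modulus 2/7.
The radius of convergence is the smallest modulus among the singular points: 2/7.
At the order-1 pole 2/7 set g(k) = (k - (2/7))*f(k) = (25/31 - 19*k/3)/(k - 2/3)**2.
Simple pole: residue = g(a) at a = 2/7, which is -13713/1984.
At the order-2 pole 2/3 set g(k) = (k - (2/3))^2*f(k) = (25/31 - 19*k/3)/(k - 2/7).
Order-2 pole: residue = g'(a); g'(2/3) = 13713/1984, so the residue is 13713/1984.
List the singular points by increasing real part (a conjugate pair: the negative imaginary part first).

Radius of convergence at 0: 2/7.
At 2/7: a pole of order 1; residue -13713/1984.
At 2/3: a pole of order 2; residue 13713/1984.


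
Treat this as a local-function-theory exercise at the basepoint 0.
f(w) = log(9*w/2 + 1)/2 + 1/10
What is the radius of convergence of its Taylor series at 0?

The radius of convergence is 2/9.

Branch term (1/2)*log(1 - w/(-2/9)): its argument vanishes at w = -2/9, a logarithmic branch point, modulus 2/9.
The radius of convergence is the smallest modulus among the singular points: 2/9.


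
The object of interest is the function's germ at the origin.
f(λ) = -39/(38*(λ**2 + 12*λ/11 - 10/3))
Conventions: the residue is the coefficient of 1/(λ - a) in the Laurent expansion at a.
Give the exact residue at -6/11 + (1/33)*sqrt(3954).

The factor λ**2 + 12*λ/11 - 10/3 splits as (λ - a)(λ - a') with a = -6/11 + (1/33)*sqrt(3954), a' = -6/11 - (1/33)*sqrt(3954). At the order-1 pole a set g(λ) = (λ - a)*f(λ) = [-39/38] / (λ - a').
Simple pole: residue = g(a) at a = -6/11 + (1/33)*sqrt(3954), which is -(429/100168)*sqrt(3954).

The residue is -(429/100168)*sqrt(3954).


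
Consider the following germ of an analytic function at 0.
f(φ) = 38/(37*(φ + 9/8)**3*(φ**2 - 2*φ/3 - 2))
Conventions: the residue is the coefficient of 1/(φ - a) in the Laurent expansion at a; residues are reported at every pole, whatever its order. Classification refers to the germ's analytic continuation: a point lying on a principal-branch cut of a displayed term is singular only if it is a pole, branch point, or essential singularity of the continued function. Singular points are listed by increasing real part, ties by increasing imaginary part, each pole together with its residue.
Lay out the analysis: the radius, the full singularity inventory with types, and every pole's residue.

Denominator factor (φ**2 - 2*φ/3 - 2): discriminant 76/9, real irrational roots 1/3 + (1/3)*sqrt(19) and 1/3 - (1/3)*sqrt(19); poles of order 1, moduli 1/3 + (1/3)*sqrt(19) and -1/3 + (1/3)*sqrt(19).
Denominator factor (φ + 9/8)^3: pole of order 3 at -9/8, modulus 9/8.
The radius of convergence is the smallest modulus among the singular points: -1/3 + (1/3)*sqrt(19).
At the order-3 pole -9/8 set g(φ) = (φ - (-9/8))^3*f(φ) = 38/(37*(φ**2 - 2*φ/3 - 2)).
Order-3 pole: residue = g''(a)/2; g''(-9/8) = 1522548736/333, so the residue is 761274368/333.
The factor φ**2 - 2*φ/3 - 2 splits as (φ - a)(φ - a') with a = 1/3 - (1/3)*sqrt(19), a' = 1/3 + (1/3)*sqrt(19). At the order-1 pole a set g(φ) = (φ - a)*f(φ) = [38/(37*(φ + 9/8)**3)] / (φ - a').
Simple pole: residue = g(a) at a = 1/3 - (1/3)*sqrt(19), which is -380637184/333 - (87324160/333)*sqrt(19).
The factor φ**2 - 2*φ/3 - 2 splits as (φ - a)(φ - a') with a = 1/3 + (1/3)*sqrt(19), a' = 1/3 - (1/3)*sqrt(19). At the order-1 pole a set g(φ) = (φ - a)*f(φ) = [38/(37*(φ + 9/8)**3)] / (φ - a').
Simple pole: residue = g(a) at a = 1/3 + (1/3)*sqrt(19), which is -380637184/333 + (87324160/333)*sqrt(19).
List the singular points by increasing real part (a conjugate pair: the negative imaginary part first).

Radius of convergence at 0: -1/3 + (1/3)*sqrt(19).
At -9/8: a pole of order 3; residue 761274368/333.
At 1/3 - (1/3)*sqrt(19): a pole of order 1; residue -380637184/333 - (87324160/333)*sqrt(19).
At 1/3 + (1/3)*sqrt(19): a pole of order 1; residue -380637184/333 + (87324160/333)*sqrt(19).


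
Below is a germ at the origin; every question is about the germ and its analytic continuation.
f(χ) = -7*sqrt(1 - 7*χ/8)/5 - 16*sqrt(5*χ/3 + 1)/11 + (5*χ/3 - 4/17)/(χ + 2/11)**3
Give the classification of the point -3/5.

The term (-16/11)*sqrt(1 - χ/(-3/5)) has argument 1 - -3/5/(-3/5) = 0 at -3/5: a square-root (algebraic, two-sheeted) branch point; the remaining terms are analytic or single-valued there.

The point is an algebraic (square-root) branch point.


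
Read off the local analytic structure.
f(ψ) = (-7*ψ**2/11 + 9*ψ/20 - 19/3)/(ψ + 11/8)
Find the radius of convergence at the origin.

The radius of convergence is 11/8.

Denominator factor (ψ + 11/8): pole of order 1 at -11/8, modulus 11/8.
The radius of convergence is the smallest modulus among the singular points: 11/8.


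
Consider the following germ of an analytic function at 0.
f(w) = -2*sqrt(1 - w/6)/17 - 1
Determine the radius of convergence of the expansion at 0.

Branch term (-2/17)*sqrt(1 - w/(6)): its argument vanishes at w = 6, a square-root branch point, modulus 6.
The radius of convergence is the smallest modulus among the singular points: 6.

The radius of convergence is 6.


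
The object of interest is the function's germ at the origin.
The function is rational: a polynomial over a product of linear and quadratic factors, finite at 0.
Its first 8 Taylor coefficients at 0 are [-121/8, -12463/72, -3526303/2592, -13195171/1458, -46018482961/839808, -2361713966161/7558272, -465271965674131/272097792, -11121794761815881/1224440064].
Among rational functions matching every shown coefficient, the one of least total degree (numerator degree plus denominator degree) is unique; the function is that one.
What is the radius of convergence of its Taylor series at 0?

The radius of convergence is 2/9.

No rational of total degree below 4 reproduces all 8 coefficients; solving the [0/4] Pade equations on them gives f(σ) = 11/(18*(σ - 2/9)**2*(σ**2 + 2*σ - 9/11)), whose expansion matches every shown term.
Denominator factor (σ - 2/9)^2: pole of order 2 at 2/9, modulus 2/9.
Denominator factor (σ**2 + 2*σ - 9/11): discriminant 80/11, real irrational roots -1 + (2/11)*sqrt(55) and -1 - (2/11)*sqrt(55); poles of order 1, moduli -1 + (2/11)*sqrt(55) and 1 + (2/11)*sqrt(55).
The radius of convergence is the smallest modulus among the singular points: 2/9.


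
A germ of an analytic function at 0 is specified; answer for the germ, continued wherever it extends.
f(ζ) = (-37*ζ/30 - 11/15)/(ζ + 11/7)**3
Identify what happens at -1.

Denominator factors: ζ + 11/7 = 4/7 at ζ = -1 — none vanishes.
So the germ continues analytically to -1.

The point is a regular point.


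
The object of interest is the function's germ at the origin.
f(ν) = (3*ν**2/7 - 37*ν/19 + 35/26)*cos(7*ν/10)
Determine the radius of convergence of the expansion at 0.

The radius of convergence is infinite.

The factor cos(7*ν/10) is entire and contributes no finite singular point.
The polynomial part has no poles.
No finite singular points: the Taylor series at 0 converges everywhere.


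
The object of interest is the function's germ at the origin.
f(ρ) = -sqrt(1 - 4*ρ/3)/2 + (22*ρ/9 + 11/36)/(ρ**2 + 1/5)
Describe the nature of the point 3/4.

The point is an algebraic (square-root) branch point.

The term (-1/2)*sqrt(1 - ρ/(3/4)) has argument 1 - 3/4/(3/4) = 0 at 3/4: a square-root (algebraic, two-sheeted) branch point; the remaining terms are analytic or single-valued there.


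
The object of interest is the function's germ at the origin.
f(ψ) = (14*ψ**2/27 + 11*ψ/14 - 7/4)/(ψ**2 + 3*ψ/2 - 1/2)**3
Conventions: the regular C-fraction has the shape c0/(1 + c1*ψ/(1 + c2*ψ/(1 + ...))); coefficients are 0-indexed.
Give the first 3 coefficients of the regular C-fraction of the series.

Taylor coefficients (expand at 0): a_0 = 14, a_1 = 838/7, a_2 = 147284/189.
c0 = a_0 = 14. Peel one level at a time: if S = 1 + c*ψ/S' with S'(0) = 1, then c is the ψ-coefficient of S and S' = c*ψ/(S - 1).
S_1 = c0/f = 1 + (-419/49)*ψ + (1131689/64827)*ψ^2 + ...; c1 = -419/49.
S_2 = c1*ψ/(S_1 - 1) = 1 + (1131689/554337)*ψ + ...; c2 = 1131689/554337.

The regular C-fraction coefficients are [14, -419/49, 1131689/554337].
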